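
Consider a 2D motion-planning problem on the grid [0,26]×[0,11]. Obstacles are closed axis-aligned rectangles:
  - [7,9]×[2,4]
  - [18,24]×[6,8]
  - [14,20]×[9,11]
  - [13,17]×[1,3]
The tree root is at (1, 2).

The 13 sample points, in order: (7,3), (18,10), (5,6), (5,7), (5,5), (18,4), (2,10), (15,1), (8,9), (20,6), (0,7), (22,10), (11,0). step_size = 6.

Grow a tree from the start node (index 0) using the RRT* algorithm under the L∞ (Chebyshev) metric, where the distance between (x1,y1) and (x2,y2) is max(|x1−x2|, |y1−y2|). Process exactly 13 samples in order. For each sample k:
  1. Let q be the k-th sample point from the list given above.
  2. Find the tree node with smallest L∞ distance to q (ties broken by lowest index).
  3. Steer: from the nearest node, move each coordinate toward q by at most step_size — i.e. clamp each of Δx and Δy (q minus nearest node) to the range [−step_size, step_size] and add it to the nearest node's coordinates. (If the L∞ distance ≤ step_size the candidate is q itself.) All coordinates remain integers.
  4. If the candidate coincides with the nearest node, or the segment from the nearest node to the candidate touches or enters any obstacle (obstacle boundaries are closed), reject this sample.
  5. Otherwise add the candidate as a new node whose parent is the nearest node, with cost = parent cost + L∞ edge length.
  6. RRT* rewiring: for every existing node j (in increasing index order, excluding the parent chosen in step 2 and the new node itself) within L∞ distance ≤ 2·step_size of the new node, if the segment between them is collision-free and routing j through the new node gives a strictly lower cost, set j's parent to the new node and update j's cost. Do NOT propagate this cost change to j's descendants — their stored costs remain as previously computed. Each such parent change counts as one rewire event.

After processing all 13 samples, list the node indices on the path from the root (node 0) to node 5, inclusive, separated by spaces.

Path: 0 1 5

1. q=(7,3) nearest=0 d=6 new=(7,3) → blocked by [7,9]×[2,4], reject
2. q=(18,10) nearest=0 d=17 new=(7,8) → add node 1 parent=0 cost=6
3. q=(5,6) nearest=1 d=2 new=(5,6) → add node 2 parent=1 cost=8
4. q=(5,7) nearest=2 d=1 new=(5,7) → add node 3 parent=2 cost=9
5. q=(5,5) nearest=2 d=1 new=(5,5) → add node 4 parent=2 cost=9
6. q=(18,4) nearest=1 d=11 new=(13,4) → add node 5 parent=1 cost=12
7. q=(2,10) nearest=3 d=3 new=(2,10) → add node 6 parent=3 cost=12
8. q=(15,1) nearest=5 d=3 new=(15,1) → blocked by [13,17]×[1,3], reject
9. q=(8,9) nearest=1 d=1 new=(8,9) → add node 7 parent=1 cost=7
10. q=(20,6) nearest=5 d=7 new=(19,6) → blocked by [18,24]×[6,8], reject
11. q=(0,7) nearest=6 d=3 new=(0,7) → add node 8 parent=6 cost=15
12. q=(22,10) nearest=5 d=9 new=(19,10) → blocked by [14,20]×[9,11], reject
13. q=(11,0) nearest=5 d=4 new=(11,0) → add node 9 parent=5 cost=16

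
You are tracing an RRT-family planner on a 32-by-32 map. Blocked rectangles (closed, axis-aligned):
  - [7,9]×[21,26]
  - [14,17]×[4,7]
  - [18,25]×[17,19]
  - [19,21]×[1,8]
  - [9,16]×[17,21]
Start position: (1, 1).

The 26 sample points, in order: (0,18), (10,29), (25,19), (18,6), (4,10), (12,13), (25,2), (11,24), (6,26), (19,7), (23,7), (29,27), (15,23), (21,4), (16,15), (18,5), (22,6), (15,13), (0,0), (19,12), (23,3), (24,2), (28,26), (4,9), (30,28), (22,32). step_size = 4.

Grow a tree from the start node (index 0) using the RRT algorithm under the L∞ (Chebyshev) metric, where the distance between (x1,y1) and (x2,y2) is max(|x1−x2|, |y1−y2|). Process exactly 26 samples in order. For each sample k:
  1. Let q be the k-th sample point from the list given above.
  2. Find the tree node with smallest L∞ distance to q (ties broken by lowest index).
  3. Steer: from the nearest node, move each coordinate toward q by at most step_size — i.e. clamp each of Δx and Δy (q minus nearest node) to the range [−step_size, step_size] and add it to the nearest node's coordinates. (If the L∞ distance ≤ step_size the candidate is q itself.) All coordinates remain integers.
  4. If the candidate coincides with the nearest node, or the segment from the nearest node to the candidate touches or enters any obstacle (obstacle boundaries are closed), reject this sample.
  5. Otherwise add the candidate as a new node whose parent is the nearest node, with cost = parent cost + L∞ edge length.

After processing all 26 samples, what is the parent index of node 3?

Parent of node 3: 2

1. q=(0,18) nearest=0 d=17 new=(0,5) → add node 1 parent=0 cost=4
2. q=(10,29) nearest=1 d=24 new=(4,9) → add node 2 parent=1 cost=8
3. q=(25,19) nearest=2 d=21 new=(8,13) → add node 3 parent=2 cost=12
4. q=(18,6) nearest=3 d=10 new=(12,9) → add node 4 parent=3 cost=16
5. q=(4,10) nearest=2 d=1 new=(4,10) → add node 5 parent=2 cost=9
6. q=(12,13) nearest=3 d=4 new=(12,13) → add node 6 parent=3 cost=16
7. q=(25,2) nearest=4 d=13 new=(16,5) → blocked by [14,17]×[4,7], reject
8. q=(11,24) nearest=3 d=11 new=(11,17) → blocked by [9,16]×[17,21], reject
9. q=(6,26) nearest=3 d=13 new=(6,17) → add node 7 parent=3 cost=16
10. q=(19,7) nearest=4 d=7 new=(16,7) → blocked by [14,17]×[4,7], reject
11. q=(23,7) nearest=4 d=11 new=(16,7) → blocked by [14,17]×[4,7], reject
12. q=(29,27) nearest=6 d=17 new=(16,17) → blocked by [9,16]×[17,21], reject
13. q=(15,23) nearest=7 d=9 new=(10,21) → blocked by [9,16]×[17,21], reject
14. q=(21,4) nearest=4 d=9 new=(16,5) → blocked by [14,17]×[4,7], reject
15. q=(16,15) nearest=6 d=4 new=(16,15) → add node 8 parent=6 cost=20
16. q=(18,5) nearest=4 d=6 new=(16,5) → blocked by [14,17]×[4,7], reject
17. q=(22,6) nearest=8 d=9 new=(20,11) → add node 9 parent=8 cost=24
18. q=(15,13) nearest=8 d=2 new=(15,13) → add node 10 parent=8 cost=22
19. q=(0,0) nearest=0 d=1 new=(0,0) → add node 11 parent=0 cost=1
20. q=(19,12) nearest=9 d=1 new=(19,12) → add node 12 parent=9 cost=25
21. q=(23,3) nearest=9 d=8 new=(23,7) → add node 13 parent=9 cost=28
22. q=(24,2) nearest=13 d=5 new=(24,3) → add node 14 parent=13 cost=32
23. q=(28,26) nearest=8 d=12 new=(20,19) → blocked by [18,25]×[17,19], reject
24. q=(4,9) nearest=2 d=0 → coincident, reject
25. q=(30,28) nearest=8 d=14 new=(20,19) → blocked by [18,25]×[17,19], reject
26. q=(22,32) nearest=7 d=16 new=(10,21) → blocked by [9,16]×[17,21], reject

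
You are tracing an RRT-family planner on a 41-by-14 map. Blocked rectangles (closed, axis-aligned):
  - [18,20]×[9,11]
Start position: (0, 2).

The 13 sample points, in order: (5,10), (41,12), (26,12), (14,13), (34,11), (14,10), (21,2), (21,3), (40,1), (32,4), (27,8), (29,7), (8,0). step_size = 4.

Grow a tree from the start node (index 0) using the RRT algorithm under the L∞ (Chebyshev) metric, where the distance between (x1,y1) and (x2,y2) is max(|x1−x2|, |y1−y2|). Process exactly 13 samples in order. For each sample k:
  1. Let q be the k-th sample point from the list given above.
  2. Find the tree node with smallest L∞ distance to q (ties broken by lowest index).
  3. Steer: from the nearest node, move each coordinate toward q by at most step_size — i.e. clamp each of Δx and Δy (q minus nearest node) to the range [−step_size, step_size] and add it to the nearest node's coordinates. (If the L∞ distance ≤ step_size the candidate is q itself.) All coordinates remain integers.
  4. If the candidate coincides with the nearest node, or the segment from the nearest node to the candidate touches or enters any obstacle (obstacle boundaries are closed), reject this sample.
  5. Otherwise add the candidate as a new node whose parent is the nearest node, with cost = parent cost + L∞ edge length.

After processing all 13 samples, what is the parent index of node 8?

1. q=(5,10) nearest=0 d=8 new=(4,6) → add node 1 parent=0 cost=4
2. q=(41,12) nearest=1 d=37 new=(8,10) → add node 2 parent=1 cost=8
3. q=(26,12) nearest=2 d=18 new=(12,12) → add node 3 parent=2 cost=12
4. q=(14,13) nearest=3 d=2 new=(14,13) → add node 4 parent=3 cost=14
5. q=(34,11) nearest=4 d=20 new=(18,11) → blocked by [18,20]×[9,11], reject
6. q=(14,10) nearest=3 d=2 new=(14,10) → add node 5 parent=3 cost=14
7. q=(21,2) nearest=5 d=8 new=(18,6) → add node 6 parent=5 cost=18
8. q=(21,3) nearest=6 d=3 new=(21,3) → add node 7 parent=6 cost=21
9. q=(40,1) nearest=7 d=19 new=(25,1) → add node 8 parent=7 cost=25
10. q=(32,4) nearest=8 d=7 new=(29,4) → add node 9 parent=8 cost=29
11. q=(27,8) nearest=9 d=4 new=(27,8) → add node 10 parent=9 cost=33
12. q=(29,7) nearest=10 d=2 new=(29,7) → add node 11 parent=10 cost=35
13. q=(8,0) nearest=1 d=6 new=(8,2) → add node 12 parent=1 cost=8

Parent of node 8: 7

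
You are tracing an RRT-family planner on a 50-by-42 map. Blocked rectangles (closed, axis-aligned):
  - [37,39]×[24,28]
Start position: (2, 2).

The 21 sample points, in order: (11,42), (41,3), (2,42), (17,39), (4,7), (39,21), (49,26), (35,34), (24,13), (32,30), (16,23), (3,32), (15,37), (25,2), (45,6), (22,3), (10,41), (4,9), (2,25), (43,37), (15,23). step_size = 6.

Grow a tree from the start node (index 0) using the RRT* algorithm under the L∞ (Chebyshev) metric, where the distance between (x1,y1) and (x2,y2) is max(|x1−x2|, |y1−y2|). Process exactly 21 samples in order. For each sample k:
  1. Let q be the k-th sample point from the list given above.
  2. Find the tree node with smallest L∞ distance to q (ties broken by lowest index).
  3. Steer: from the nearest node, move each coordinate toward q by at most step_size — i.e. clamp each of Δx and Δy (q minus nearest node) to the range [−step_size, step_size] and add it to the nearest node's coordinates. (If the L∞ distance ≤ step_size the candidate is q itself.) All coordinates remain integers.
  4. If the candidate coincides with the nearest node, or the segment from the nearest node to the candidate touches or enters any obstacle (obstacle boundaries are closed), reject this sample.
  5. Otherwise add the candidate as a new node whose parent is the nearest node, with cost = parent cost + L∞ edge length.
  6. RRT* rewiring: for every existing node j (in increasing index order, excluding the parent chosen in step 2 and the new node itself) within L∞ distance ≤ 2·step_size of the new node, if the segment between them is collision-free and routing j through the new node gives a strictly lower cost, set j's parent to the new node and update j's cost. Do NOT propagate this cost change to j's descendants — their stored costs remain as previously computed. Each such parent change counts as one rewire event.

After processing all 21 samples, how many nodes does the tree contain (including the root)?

1. q=(11,42) nearest=0 d=40 new=(8,8) → add node 1 parent=0 cost=6
2. q=(41,3) nearest=1 d=33 new=(14,3) → add node 2 parent=1 cost=12
3. q=(2,42) nearest=1 d=34 new=(2,14) → add node 3 parent=1 cost=12
4. q=(17,39) nearest=3 d=25 new=(8,20) → add node 4 parent=3 cost=18
5. q=(4,7) nearest=1 d=4 new=(4,7) → add node 5 parent=1 cost=10
6. q=(39,21) nearest=2 d=25 new=(20,9) → add node 6 parent=2 cost=18
7. q=(49,26) nearest=6 d=29 new=(26,15) → add node 7 parent=6 cost=24
8. q=(35,34) nearest=7 d=19 new=(32,21) → add node 8 parent=7 cost=30
9. q=(24,13) nearest=7 d=2 new=(24,13) → add node 9 parent=7 cost=26
10. q=(32,30) nearest=8 d=9 new=(32,27) → add node 10 parent=8 cost=36
11. q=(16,23) nearest=4 d=8 new=(14,23) → add node 11 parent=4 cost=24
12. q=(3,32) nearest=11 d=11 new=(8,29) → add node 12 parent=11 cost=30
13. q=(15,37) nearest=12 d=8 new=(14,35) → add node 13 parent=12 cost=36
14. q=(25,2) nearest=6 d=7 new=(25,3) → add node 14 parent=6 cost=24
15. q=(45,6) nearest=8 d=15 new=(38,15) → add node 15 parent=8 cost=36
16. q=(22,3) nearest=14 d=3 new=(22,3) → add node 16 parent=14 cost=27
17. q=(10,41) nearest=13 d=6 new=(10,41) → add node 17 parent=13 cost=42
18. q=(4,9) nearest=5 d=2 new=(4,9) → add node 18 parent=5 cost=12
19. q=(2,25) nearest=4 d=6 new=(2,25) → add node 19 parent=4 cost=24
20. q=(43,37) nearest=10 d=11 new=(38,33) → add node 20 parent=10 cost=42
21. q=(15,23) nearest=11 d=1 new=(15,23) → add node 21 parent=11 cost=25

Node count: 22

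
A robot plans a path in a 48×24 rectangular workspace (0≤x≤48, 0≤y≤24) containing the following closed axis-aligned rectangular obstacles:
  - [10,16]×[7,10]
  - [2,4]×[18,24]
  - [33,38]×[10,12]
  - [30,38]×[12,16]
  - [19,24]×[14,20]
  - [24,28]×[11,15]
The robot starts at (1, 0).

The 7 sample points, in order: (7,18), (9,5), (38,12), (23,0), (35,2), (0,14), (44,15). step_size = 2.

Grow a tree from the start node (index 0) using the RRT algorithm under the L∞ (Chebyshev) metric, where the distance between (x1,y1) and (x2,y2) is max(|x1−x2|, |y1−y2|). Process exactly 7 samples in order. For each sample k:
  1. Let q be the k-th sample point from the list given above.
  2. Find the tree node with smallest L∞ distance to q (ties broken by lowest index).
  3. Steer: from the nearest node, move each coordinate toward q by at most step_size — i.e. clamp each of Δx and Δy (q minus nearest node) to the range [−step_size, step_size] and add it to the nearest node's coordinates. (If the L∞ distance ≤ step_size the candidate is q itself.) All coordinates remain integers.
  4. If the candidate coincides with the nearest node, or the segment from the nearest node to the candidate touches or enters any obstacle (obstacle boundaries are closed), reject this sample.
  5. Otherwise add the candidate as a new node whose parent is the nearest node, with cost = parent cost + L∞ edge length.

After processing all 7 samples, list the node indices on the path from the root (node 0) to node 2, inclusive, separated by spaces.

1. q=(7,18) nearest=0 d=18 new=(3,2) → add node 1 parent=0 cost=2
2. q=(9,5) nearest=1 d=6 new=(5,4) → add node 2 parent=1 cost=4
3. q=(38,12) nearest=2 d=33 new=(7,6) → add node 3 parent=2 cost=6
4. q=(23,0) nearest=3 d=16 new=(9,4) → add node 4 parent=3 cost=8
5. q=(35,2) nearest=4 d=26 new=(11,2) → add node 5 parent=4 cost=10
6. q=(0,14) nearest=3 d=8 new=(5,8) → add node 6 parent=3 cost=8
7. q=(44,15) nearest=5 d=33 new=(13,4) → add node 7 parent=5 cost=12

Path: 0 1 2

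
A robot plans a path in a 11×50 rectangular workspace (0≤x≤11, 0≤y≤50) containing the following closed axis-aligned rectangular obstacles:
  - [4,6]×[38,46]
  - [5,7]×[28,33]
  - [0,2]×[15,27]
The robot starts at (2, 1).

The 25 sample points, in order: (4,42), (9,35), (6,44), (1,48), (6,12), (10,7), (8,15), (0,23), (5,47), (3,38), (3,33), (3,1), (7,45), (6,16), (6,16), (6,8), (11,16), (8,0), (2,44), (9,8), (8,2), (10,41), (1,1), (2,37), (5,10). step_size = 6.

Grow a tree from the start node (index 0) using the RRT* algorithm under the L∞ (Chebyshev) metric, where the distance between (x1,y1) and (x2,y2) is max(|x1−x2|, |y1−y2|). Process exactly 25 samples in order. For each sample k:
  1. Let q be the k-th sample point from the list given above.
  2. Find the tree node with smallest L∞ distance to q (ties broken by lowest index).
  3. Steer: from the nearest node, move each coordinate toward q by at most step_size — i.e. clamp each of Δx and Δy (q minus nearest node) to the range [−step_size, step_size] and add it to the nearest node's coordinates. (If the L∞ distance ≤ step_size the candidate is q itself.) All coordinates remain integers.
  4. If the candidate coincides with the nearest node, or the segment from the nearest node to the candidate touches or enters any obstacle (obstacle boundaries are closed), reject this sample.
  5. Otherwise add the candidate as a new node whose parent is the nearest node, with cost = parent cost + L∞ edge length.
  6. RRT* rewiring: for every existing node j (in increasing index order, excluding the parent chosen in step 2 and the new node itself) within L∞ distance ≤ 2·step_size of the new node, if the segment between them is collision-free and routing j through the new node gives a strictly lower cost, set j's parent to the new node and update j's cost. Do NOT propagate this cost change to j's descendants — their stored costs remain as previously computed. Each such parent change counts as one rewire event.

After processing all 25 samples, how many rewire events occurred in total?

Rewire events: 2

1. q=(4,42) nearest=0 d=41 new=(4,7) → add node 1 parent=0 cost=6
2. q=(9,35) nearest=1 d=28 new=(9,13) → add node 2 parent=1 cost=12
3. q=(6,44) nearest=2 d=31 new=(6,19) → add node 3 parent=2 cost=18
4. q=(1,48) nearest=3 d=29 new=(1,25) → blocked by [0,2]×[15,27], reject
5. q=(6,12) nearest=2 d=3 new=(6,12) → add node 4 parent=2 cost=15
6. q=(10,7) nearest=4 d=5 new=(10,7) → add node 5 parent=4 cost=20
7. q=(8,15) nearest=2 d=2 new=(8,15) → add node 6 parent=2 cost=14
8. q=(0,23) nearest=3 d=6 new=(0,23) → blocked by [0,2]×[15,27], reject
9. q=(5,47) nearest=3 d=28 new=(5,25) → add node 7 parent=3 cost=24
10. q=(3,38) nearest=7 d=13 new=(3,31) → add node 8 parent=7 cost=30
11. q=(3,33) nearest=8 d=2 new=(3,33) → add node 9 parent=8 cost=32
12. q=(3,1) nearest=0 d=1 new=(3,1) → add node 10 parent=0 cost=1; rewire 4→10 (12<15); rewire 5→10 (8<20)
13. q=(7,45) nearest=9 d=12 new=(7,39) → add node 11 parent=9 cost=38
14. q=(6,16) nearest=6 d=2 new=(6,16) → add node 12 parent=6 cost=16
15. q=(6,16) nearest=12 d=0 → coincident, reject
16. q=(6,8) nearest=1 d=2 new=(6,8) → add node 13 parent=1 cost=8
17. q=(11,16) nearest=2 d=3 new=(11,16) → add node 14 parent=2 cost=15
18. q=(8,0) nearest=10 d=5 new=(8,0) → add node 15 parent=10 cost=6
19. q=(2,44) nearest=11 d=5 new=(2,44) → blocked by [4,6]×[38,46], reject
20. q=(9,8) nearest=5 d=1 new=(9,8) → add node 16 parent=5 cost=9
21. q=(8,2) nearest=15 d=2 new=(8,2) → add node 17 parent=15 cost=8
22. q=(10,41) nearest=11 d=3 new=(10,41) → add node 18 parent=11 cost=41
23. q=(1,1) nearest=0 d=1 new=(1,1) → add node 19 parent=0 cost=1
24. q=(2,37) nearest=9 d=4 new=(2,37) → add node 20 parent=9 cost=36
25. q=(5,10) nearest=4 d=2 new=(5,10) → add node 21 parent=4 cost=14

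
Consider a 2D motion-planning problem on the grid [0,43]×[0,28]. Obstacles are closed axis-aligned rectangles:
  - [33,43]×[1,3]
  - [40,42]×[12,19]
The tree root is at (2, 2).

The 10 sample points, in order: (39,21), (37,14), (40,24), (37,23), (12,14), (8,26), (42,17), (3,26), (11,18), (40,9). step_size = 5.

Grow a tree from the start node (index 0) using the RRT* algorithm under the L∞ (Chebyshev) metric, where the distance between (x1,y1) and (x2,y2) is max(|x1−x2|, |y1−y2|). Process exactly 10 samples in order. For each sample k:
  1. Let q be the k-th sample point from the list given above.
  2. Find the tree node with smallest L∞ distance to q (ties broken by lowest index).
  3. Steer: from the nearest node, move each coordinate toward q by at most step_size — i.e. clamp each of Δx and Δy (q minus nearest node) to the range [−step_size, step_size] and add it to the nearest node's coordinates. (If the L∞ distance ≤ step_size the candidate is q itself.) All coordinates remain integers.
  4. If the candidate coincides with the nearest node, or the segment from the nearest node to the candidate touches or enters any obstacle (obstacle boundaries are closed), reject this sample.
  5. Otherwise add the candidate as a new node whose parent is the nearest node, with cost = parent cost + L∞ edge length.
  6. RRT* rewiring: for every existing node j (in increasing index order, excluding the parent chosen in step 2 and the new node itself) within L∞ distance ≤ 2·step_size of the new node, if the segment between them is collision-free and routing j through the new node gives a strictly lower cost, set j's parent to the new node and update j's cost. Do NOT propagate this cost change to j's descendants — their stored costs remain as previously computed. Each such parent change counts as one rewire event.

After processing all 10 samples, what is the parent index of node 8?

Parent of node 8: 9

1. q=(39,21) nearest=0 d=37 new=(7,7) → add node 1 parent=0 cost=5
2. q=(37,14) nearest=1 d=30 new=(12,12) → add node 2 parent=1 cost=10
3. q=(40,24) nearest=2 d=28 new=(17,17) → add node 3 parent=2 cost=15
4. q=(37,23) nearest=3 d=20 new=(22,22) → add node 4 parent=3 cost=20
5. q=(12,14) nearest=2 d=2 new=(12,14) → add node 5 parent=2 cost=12
6. q=(8,26) nearest=3 d=9 new=(12,22) → add node 6 parent=3 cost=20
7. q=(42,17) nearest=4 d=20 new=(27,17) → add node 7 parent=4 cost=25
8. q=(3,26) nearest=6 d=9 new=(7,26) → add node 8 parent=6 cost=25
9. q=(11,18) nearest=5 d=4 new=(11,18) → add node 9 parent=5 cost=16; rewire 8→9 (24<25)
10. q=(40,9) nearest=7 d=13 new=(32,12) → add node 10 parent=7 cost=30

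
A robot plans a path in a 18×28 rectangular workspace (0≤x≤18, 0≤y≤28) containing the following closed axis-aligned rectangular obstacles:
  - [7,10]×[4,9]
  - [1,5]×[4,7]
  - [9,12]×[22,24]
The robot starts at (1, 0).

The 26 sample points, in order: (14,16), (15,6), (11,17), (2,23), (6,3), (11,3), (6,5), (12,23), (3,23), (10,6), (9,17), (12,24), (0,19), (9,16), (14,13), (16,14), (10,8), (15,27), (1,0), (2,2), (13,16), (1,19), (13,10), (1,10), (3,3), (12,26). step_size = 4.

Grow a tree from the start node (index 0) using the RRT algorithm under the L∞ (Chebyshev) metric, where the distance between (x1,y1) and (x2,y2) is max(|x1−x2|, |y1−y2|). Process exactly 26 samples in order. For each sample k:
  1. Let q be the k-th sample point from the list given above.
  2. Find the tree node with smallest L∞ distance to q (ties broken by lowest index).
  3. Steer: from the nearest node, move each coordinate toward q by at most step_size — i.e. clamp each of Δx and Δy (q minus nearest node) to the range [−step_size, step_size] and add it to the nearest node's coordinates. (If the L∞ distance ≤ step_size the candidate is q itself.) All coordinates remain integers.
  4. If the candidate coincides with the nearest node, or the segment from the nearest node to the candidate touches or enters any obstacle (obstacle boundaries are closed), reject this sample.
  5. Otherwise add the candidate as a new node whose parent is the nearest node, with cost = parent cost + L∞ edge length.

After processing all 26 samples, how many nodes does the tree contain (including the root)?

1. q=(14,16) nearest=0 d=16 new=(5,4) → blocked by [1,5]×[4,7], reject
2. q=(15,6) nearest=0 d=14 new=(5,4) → blocked by [1,5]×[4,7], reject
3. q=(11,17) nearest=0 d=17 new=(5,4) → blocked by [1,5]×[4,7], reject
4. q=(2,23) nearest=0 d=23 new=(2,4) → blocked by [1,5]×[4,7], reject
5. q=(6,3) nearest=0 d=5 new=(5,3) → add node 1 parent=0 cost=4
6. q=(11,3) nearest=1 d=6 new=(9,3) → add node 2 parent=1 cost=8
7. q=(6,5) nearest=1 d=2 new=(6,5) → add node 3 parent=1 cost=6
8. q=(12,23) nearest=3 d=18 new=(10,9) → blocked by [7,10]×[4,9], reject
9. q=(3,23) nearest=3 d=18 new=(3,9) → blocked by [1,5]×[4,7], reject
10. q=(10,6) nearest=2 d=3 new=(10,6) → blocked by [7,10]×[4,9], reject
11. q=(9,17) nearest=3 d=12 new=(9,9) → blocked by [7,10]×[4,9], reject
12. q=(12,24) nearest=3 d=19 new=(10,9) → blocked by [7,10]×[4,9], reject
13. q=(0,19) nearest=3 d=14 new=(2,9) → blocked by [1,5]×[4,7], reject
14. q=(9,16) nearest=3 d=11 new=(9,9) → blocked by [7,10]×[4,9], reject
15. q=(14,13) nearest=3 d=8 new=(10,9) → blocked by [7,10]×[4,9], reject
16. q=(16,14) nearest=3 d=10 new=(10,9) → blocked by [7,10]×[4,9], reject
17. q=(10,8) nearest=3 d=4 new=(10,8) → blocked by [7,10]×[4,9], reject
18. q=(15,27) nearest=3 d=22 new=(10,9) → blocked by [7,10]×[4,9], reject
19. q=(1,0) nearest=0 d=0 → coincident, reject
20. q=(2,2) nearest=0 d=2 new=(2,2) → add node 4 parent=0 cost=2
21. q=(13,16) nearest=3 d=11 new=(10,9) → blocked by [7,10]×[4,9], reject
22. q=(1,19) nearest=3 d=14 new=(2,9) → blocked by [1,5]×[4,7], reject
23. q=(13,10) nearest=2 d=7 new=(13,7) → blocked by [7,10]×[4,9], reject
24. q=(1,10) nearest=3 d=5 new=(2,9) → blocked by [1,5]×[4,7], reject
25. q=(3,3) nearest=4 d=1 new=(3,3) → add node 5 parent=4 cost=3
26. q=(12,26) nearest=3 d=21 new=(10,9) → blocked by [7,10]×[4,9], reject

Node count: 6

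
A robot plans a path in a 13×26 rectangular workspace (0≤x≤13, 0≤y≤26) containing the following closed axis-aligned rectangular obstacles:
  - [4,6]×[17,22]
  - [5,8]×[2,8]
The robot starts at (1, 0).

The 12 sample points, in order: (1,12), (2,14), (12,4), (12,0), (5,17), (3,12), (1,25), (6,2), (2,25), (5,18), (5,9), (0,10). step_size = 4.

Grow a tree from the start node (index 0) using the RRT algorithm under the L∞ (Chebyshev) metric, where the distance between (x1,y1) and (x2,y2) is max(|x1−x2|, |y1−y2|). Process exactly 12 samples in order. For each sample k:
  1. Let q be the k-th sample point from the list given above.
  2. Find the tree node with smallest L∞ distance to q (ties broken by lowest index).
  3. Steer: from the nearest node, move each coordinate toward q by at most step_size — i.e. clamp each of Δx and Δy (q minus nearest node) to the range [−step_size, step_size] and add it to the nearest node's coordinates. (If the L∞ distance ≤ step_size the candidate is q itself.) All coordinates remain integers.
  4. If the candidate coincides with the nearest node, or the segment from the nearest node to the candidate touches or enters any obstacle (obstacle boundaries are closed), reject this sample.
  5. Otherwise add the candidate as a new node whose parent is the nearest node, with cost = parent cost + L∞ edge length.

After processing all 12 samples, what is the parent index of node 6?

Parent of node 6: 5

1. q=(1,12) nearest=0 d=12 new=(1,4) → add node 1 parent=0 cost=4
2. q=(2,14) nearest=1 d=10 new=(2,8) → add node 2 parent=1 cost=8
3. q=(12,4) nearest=2 d=10 new=(6,4) → blocked by [5,8]×[2,8], reject
4. q=(12,0) nearest=2 d=10 new=(6,4) → blocked by [5,8]×[2,8], reject
5. q=(5,17) nearest=2 d=9 new=(5,12) → add node 3 parent=2 cost=12
6. q=(3,12) nearest=3 d=2 new=(3,12) → add node 4 parent=3 cost=14
7. q=(1,25) nearest=3 d=13 new=(1,16) → add node 5 parent=3 cost=16
8. q=(6,2) nearest=0 d=5 new=(5,2) → blocked by [5,8]×[2,8], reject
9. q=(2,25) nearest=5 d=9 new=(2,20) → add node 6 parent=5 cost=20
10. q=(5,18) nearest=6 d=3 new=(5,18) → blocked by [4,6]×[17,22], reject
11. q=(5,9) nearest=2 d=3 new=(5,9) → add node 7 parent=2 cost=11
12. q=(0,10) nearest=2 d=2 new=(0,10) → add node 8 parent=2 cost=10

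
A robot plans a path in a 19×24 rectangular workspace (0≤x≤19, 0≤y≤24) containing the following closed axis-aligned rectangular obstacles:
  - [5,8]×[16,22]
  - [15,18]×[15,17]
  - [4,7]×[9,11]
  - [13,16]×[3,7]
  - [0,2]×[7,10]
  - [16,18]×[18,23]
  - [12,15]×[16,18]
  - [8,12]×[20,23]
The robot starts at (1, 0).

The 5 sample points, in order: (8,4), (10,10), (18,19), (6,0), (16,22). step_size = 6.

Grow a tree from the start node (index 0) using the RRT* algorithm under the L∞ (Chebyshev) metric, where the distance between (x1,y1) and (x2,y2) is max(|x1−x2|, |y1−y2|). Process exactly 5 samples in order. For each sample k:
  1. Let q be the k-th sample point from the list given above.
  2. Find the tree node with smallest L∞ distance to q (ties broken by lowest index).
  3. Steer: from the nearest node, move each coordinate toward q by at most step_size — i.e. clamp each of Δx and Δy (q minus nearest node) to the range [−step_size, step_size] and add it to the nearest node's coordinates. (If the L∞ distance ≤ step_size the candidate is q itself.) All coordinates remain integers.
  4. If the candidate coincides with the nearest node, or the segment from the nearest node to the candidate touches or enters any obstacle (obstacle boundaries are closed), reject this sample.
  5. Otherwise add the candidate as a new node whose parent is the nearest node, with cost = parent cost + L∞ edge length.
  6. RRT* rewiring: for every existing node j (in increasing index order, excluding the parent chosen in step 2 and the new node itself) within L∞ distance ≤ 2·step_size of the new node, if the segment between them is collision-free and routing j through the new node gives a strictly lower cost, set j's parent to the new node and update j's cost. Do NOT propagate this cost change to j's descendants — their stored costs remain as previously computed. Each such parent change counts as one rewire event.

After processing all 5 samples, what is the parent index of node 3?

1. q=(8,4) nearest=0 d=7 new=(7,4) → add node 1 parent=0 cost=6
2. q=(10,10) nearest=1 d=6 new=(10,10) → add node 2 parent=1 cost=12
3. q=(18,19) nearest=2 d=9 new=(16,16) → blocked by [15,18]×[15,17], reject
4. q=(6,0) nearest=1 d=4 new=(6,0) → add node 3 parent=1 cost=10
5. q=(16,22) nearest=2 d=12 new=(16,16) → blocked by [15,18]×[15,17], reject

Parent of node 3: 1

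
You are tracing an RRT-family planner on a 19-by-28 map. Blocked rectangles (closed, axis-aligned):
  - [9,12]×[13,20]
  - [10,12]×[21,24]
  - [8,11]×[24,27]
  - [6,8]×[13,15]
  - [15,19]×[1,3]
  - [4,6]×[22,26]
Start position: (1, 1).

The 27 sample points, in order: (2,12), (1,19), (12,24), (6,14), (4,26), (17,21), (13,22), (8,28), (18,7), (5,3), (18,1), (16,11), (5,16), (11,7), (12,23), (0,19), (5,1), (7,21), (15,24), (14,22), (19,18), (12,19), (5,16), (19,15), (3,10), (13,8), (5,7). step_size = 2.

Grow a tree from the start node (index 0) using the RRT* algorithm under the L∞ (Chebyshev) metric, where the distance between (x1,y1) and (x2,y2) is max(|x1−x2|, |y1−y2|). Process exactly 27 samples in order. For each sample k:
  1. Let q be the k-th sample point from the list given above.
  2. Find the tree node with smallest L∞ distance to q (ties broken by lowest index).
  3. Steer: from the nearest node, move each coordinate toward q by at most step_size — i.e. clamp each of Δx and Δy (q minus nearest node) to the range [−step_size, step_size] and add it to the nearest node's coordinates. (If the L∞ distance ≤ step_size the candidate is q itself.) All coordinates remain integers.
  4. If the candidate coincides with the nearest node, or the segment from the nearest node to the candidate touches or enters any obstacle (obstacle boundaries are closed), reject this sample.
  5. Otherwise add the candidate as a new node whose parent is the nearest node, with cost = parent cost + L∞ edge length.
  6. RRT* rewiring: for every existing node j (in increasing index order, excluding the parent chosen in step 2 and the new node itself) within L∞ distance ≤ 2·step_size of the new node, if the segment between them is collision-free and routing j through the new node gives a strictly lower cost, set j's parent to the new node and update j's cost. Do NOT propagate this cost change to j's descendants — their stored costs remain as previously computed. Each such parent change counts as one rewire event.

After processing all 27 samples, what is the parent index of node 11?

Parent of node 11: 5

1. q=(2,12) nearest=0 d=11 new=(2,3) → add node 1 parent=0 cost=2
2. q=(1,19) nearest=1 d=16 new=(1,5) → add node 2 parent=1 cost=4
3. q=(12,24) nearest=2 d=19 new=(3,7) → add node 3 parent=2 cost=6
4. q=(6,14) nearest=3 d=7 new=(5,9) → add node 4 parent=3 cost=8
5. q=(4,26) nearest=4 d=17 new=(4,11) → add node 5 parent=4 cost=10
6. q=(17,21) nearest=4 d=12 new=(7,11) → add node 6 parent=4 cost=10
7. q=(13,22) nearest=5 d=11 new=(6,13) → blocked by [6,8]×[13,15], reject
8. q=(8,28) nearest=5 d=17 new=(6,13) → blocked by [6,8]×[13,15], reject
9. q=(18,7) nearest=6 d=11 new=(9,9) → add node 7 parent=6 cost=12
10. q=(5,3) nearest=1 d=3 new=(4,3) → add node 8 parent=1 cost=4
11. q=(18,1) nearest=7 d=9 new=(11,7) → add node 9 parent=7 cost=14
12. q=(16,11) nearest=9 d=5 new=(13,9) → add node 10 parent=9 cost=16
13. q=(5,16) nearest=5 d=5 new=(5,13) → add node 11 parent=5 cost=12
14. q=(11,7) nearest=9 d=0 → coincident, reject
15. q=(12,23) nearest=11 d=10 new=(7,15) → blocked by [6,8]×[13,15], reject
16. q=(0,19) nearest=11 d=6 new=(3,15) → add node 12 parent=11 cost=14
17. q=(5,1) nearest=8 d=2 new=(5,1) → add node 13 parent=8 cost=6
18. q=(7,21) nearest=12 d=6 new=(5,17) → add node 14 parent=12 cost=16
19. q=(15,24) nearest=14 d=10 new=(7,19) → add node 15 parent=14 cost=18
20. q=(14,22) nearest=15 d=7 new=(9,21) → add node 16 parent=15 cost=20
21. q=(19,18) nearest=10 d=9 new=(15,11) → add node 17 parent=10 cost=18
22. q=(12,19) nearest=16 d=3 new=(11,19) → blocked by [9,12]×[13,20], reject
23. q=(5,16) nearest=14 d=1 new=(5,16) → add node 18 parent=14 cost=17
24. q=(19,15) nearest=17 d=4 new=(17,13) → add node 19 parent=17 cost=20
25. q=(3,10) nearest=5 d=1 new=(3,10) → add node 20 parent=5 cost=11
26. q=(13,8) nearest=10 d=1 new=(13,8) → add node 21 parent=10 cost=17
27. q=(5,7) nearest=3 d=2 new=(5,7) → add node 22 parent=3 cost=8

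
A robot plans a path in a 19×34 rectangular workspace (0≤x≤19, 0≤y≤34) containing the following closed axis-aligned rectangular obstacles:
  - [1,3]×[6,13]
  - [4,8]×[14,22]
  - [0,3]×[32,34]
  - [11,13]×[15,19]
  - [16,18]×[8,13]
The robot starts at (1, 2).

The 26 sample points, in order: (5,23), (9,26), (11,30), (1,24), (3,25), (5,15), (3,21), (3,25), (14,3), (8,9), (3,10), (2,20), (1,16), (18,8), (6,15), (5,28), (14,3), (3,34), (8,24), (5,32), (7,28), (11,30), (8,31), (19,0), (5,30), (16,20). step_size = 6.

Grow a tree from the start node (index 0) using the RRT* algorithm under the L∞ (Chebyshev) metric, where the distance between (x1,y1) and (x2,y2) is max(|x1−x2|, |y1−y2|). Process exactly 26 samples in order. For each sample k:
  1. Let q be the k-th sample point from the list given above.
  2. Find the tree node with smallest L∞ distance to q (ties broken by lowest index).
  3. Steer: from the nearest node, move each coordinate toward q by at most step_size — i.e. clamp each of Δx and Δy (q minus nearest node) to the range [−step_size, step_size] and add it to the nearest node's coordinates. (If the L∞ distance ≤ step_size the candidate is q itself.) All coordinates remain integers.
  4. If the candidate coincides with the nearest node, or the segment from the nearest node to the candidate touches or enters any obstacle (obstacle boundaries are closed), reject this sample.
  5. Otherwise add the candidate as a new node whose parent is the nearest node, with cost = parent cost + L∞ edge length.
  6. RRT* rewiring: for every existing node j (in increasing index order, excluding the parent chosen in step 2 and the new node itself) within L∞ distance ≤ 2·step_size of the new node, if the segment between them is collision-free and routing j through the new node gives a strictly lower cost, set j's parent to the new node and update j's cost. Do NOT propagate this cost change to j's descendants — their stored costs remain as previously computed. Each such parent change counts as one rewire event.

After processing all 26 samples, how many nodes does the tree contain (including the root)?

1. q=(5,23) nearest=0 d=21 new=(5,8) → add node 1 parent=0 cost=6
2. q=(9,26) nearest=1 d=18 new=(9,14) → add node 2 parent=1 cost=12
3. q=(11,30) nearest=2 d=16 new=(11,20) → add node 3 parent=2 cost=18
4. q=(1,24) nearest=2 d=10 new=(3,20) → blocked by [4,8]×[14,22], reject
5. q=(3,25) nearest=3 d=8 new=(5,25) → add node 4 parent=3 cost=24
6. q=(5,15) nearest=2 d=4 new=(5,15) → blocked by [4,8]×[14,22], reject
7. q=(3,21) nearest=4 d=4 new=(3,21) → add node 5 parent=4 cost=28
8. q=(3,25) nearest=4 d=2 new=(3,25) → add node 6 parent=4 cost=26
9. q=(14,3) nearest=1 d=9 new=(11,3) → add node 7 parent=1 cost=12
10. q=(8,9) nearest=1 d=3 new=(8,9) → add node 8 parent=1 cost=9
11. q=(3,10) nearest=1 d=2 new=(3,10) → blocked by [1,3]×[6,13], reject
12. q=(2,20) nearest=5 d=1 new=(2,20) → add node 9 parent=5 cost=29
13. q=(1,16) nearest=9 d=4 new=(1,16) → add node 10 parent=9 cost=33
14. q=(18,8) nearest=7 d=7 new=(17,8) → blocked by [16,18]×[8,13], reject
15. q=(6,15) nearest=2 d=3 new=(6,15) → blocked by [4,8]×[14,22], reject
16. q=(5,28) nearest=4 d=3 new=(5,28) → add node 11 parent=4 cost=27
17. q=(14,3) nearest=7 d=3 new=(14,3) → add node 12 parent=7 cost=15
18. q=(3,34) nearest=11 d=6 new=(3,34) → blocked by [0,3]×[32,34], reject
19. q=(8,24) nearest=4 d=3 new=(8,24) → add node 13 parent=4 cost=27
20. q=(5,32) nearest=11 d=4 new=(5,32) → add node 14 parent=11 cost=31
21. q=(7,28) nearest=11 d=2 new=(7,28) → add node 15 parent=11 cost=29
22. q=(11,30) nearest=15 d=4 new=(11,30) → add node 16 parent=15 cost=33
23. q=(8,31) nearest=11 d=3 new=(8,31) → add node 17 parent=11 cost=30
24. q=(19,0) nearest=12 d=5 new=(19,0) → add node 18 parent=12 cost=20
25. q=(5,30) nearest=11 d=2 new=(5,30) → add node 19 parent=11 cost=29
26. q=(16,20) nearest=3 d=5 new=(16,20) → add node 20 parent=3 cost=23

Node count: 21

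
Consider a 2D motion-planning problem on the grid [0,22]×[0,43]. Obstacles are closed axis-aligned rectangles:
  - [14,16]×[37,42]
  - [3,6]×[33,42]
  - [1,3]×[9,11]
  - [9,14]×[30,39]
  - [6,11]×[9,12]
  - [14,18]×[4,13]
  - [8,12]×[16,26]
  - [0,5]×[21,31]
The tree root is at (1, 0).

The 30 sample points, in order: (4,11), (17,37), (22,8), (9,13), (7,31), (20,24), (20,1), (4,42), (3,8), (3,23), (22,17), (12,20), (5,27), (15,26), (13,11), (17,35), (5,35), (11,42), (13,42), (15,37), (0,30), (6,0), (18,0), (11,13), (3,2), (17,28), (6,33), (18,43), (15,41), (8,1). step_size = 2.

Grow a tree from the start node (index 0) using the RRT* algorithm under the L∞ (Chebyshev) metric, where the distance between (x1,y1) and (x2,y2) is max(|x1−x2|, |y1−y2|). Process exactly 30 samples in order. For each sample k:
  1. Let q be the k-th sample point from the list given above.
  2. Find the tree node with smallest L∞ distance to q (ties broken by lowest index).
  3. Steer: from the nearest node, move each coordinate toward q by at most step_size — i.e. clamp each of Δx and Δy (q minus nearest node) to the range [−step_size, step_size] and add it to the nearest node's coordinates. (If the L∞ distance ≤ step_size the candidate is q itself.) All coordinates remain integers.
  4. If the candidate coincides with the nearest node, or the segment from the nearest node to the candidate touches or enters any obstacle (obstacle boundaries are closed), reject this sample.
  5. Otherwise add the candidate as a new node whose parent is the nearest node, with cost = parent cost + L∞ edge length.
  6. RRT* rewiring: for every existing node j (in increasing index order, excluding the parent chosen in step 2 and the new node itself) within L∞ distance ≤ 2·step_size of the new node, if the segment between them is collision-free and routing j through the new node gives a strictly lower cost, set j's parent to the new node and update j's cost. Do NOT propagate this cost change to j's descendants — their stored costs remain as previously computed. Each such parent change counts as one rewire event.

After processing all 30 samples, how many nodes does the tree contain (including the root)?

1. q=(4,11) nearest=0 d=11 new=(3,2) → add node 1 parent=0 cost=2
2. q=(17,37) nearest=1 d=35 new=(5,4) → add node 2 parent=1 cost=4
3. q=(22,8) nearest=2 d=17 new=(7,6) → add node 3 parent=2 cost=6
4. q=(9,13) nearest=3 d=7 new=(9,8) → add node 4 parent=3 cost=8
5. q=(7,31) nearest=4 d=23 new=(7,10) → blocked by [6,11]×[9,12], reject
6. q=(20,24) nearest=4 d=16 new=(11,10) → blocked by [6,11]×[9,12], reject
7. q=(20,1) nearest=4 d=11 new=(11,6) → add node 5 parent=4 cost=10
8. q=(4,42) nearest=4 d=34 new=(7,10) → blocked by [6,11]×[9,12], reject
9. q=(3,8) nearest=2 d=4 new=(3,6) → add node 6 parent=2 cost=6
10. q=(3,23) nearest=4 d=15 new=(7,10) → blocked by [6,11]×[9,12], reject
11. q=(22,17) nearest=5 d=11 new=(13,8) → add node 7 parent=5 cost=12
12. q=(12,20) nearest=4 d=12 new=(11,10) → blocked by [6,11]×[9,12], reject
13. q=(5,27) nearest=4 d=19 new=(7,10) → blocked by [6,11]×[9,12], reject
14. q=(15,26) nearest=4 d=18 new=(11,10) → blocked by [6,11]×[9,12], reject
15. q=(13,11) nearest=7 d=3 new=(13,10) → add node 8 parent=7 cost=14
16. q=(17,35) nearest=8 d=25 new=(15,12) → blocked by [14,18]×[4,13], reject
17. q=(5,35) nearest=8 d=25 new=(11,12) → blocked by [6,11]×[9,12], reject
18. q=(11,42) nearest=8 d=32 new=(11,12) → blocked by [6,11]×[9,12], reject
19. q=(13,42) nearest=8 d=32 new=(13,12) → add node 9 parent=8 cost=16
20. q=(15,37) nearest=9 d=25 new=(15,14) → blocked by [14,18]×[4,13], reject
21. q=(0,30) nearest=9 d=18 new=(11,14) → add node 10 parent=9 cost=18
22. q=(6,0) nearest=1 d=3 new=(5,0) → add node 11 parent=1 cost=4
23. q=(18,0) nearest=5 d=7 new=(13,4) → add node 12 parent=5 cost=12
24. q=(11,13) nearest=10 d=1 new=(11,13) → add node 13 parent=10 cost=19
25. q=(3,2) nearest=1 d=0 → coincident, reject
26. q=(17,28) nearest=10 d=14 new=(13,16) → add node 14 parent=10 cost=20
27. q=(6,33) nearest=14 d=17 new=(11,18) → blocked by [8,12]×[16,26], reject
28. q=(18,43) nearest=14 d=27 new=(15,18) → add node 15 parent=14 cost=22
29. q=(15,41) nearest=15 d=23 new=(15,20) → add node 16 parent=15 cost=24
30. q=(8,1) nearest=2 d=3 new=(7,2) → add node 17 parent=2 cost=6

Node count: 18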